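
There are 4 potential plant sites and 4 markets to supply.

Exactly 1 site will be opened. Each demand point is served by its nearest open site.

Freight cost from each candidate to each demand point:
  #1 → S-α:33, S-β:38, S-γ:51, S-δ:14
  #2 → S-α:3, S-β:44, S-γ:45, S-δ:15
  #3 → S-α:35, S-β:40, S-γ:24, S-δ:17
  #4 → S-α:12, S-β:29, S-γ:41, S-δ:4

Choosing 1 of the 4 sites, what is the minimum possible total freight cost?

Open {#4}.
  S-α→#4 12, S-β→#4 29, S-γ→#4 41, S-δ→#4 4  ⇒ total 86.
Compare {#2}: total 107.
Compare {#3}: total 116.
No size-1 selection does better; minimum is 86.

86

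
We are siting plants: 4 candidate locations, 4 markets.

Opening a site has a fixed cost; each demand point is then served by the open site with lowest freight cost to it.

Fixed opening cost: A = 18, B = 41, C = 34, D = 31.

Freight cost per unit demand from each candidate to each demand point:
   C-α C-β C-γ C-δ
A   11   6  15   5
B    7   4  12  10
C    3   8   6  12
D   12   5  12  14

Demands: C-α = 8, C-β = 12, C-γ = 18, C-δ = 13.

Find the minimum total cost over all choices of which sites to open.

321

Open {A, C}: assign each demand point to its cheapest open site.
  C-α→C 8×3=24, C-β→A 12×6=72, C-γ→C 18×6=108, C-δ→A 13×5=65
  freight cost 269, fixed 52 → total 321.
Compare {A, B, C}: freight cost 245 + fixed 93 = 338.
Compare {A, C, D}: freight cost 257 + fixed 83 = 340.
Compare {A, B, C, D}: freight cost 245 + fixed 124 = 369.
All other subsets cost ≥ 338. Minimum total cost: 321.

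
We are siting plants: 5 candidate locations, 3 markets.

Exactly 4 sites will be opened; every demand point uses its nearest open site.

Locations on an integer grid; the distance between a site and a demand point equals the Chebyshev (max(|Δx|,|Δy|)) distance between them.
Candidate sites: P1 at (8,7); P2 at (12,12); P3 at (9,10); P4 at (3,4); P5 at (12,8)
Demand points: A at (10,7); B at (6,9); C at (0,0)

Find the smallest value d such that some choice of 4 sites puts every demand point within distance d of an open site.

4

Open {P1, P2, P3, P4}.
  Farthest demand point is C at distance 4 (to P4); all others are ≤ 4.
With {P1, P2, P4, P5} the worst case is 4.
With {P1, P3, P4, P5} the worst case is 4.
No size-4 selection achieves below 4.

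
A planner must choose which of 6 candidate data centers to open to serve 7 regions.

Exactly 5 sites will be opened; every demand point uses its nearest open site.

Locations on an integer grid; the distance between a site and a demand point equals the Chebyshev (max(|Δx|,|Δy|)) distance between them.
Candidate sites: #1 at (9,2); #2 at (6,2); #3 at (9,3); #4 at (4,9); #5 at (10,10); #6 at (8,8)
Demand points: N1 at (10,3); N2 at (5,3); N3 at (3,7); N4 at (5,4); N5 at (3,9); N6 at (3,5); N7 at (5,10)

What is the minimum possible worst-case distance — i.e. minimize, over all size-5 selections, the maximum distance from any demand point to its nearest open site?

Open {#1, #2, #3, #4, #5}.
  Farthest demand point is N6 at distance 3 (to #2); all others are ≤ 3.
With {#1, #2, #3, #4, #6} the worst case is 3.
With {#1, #2, #4, #5, #6} the worst case is 3.
No size-5 selection achieves below 3.

3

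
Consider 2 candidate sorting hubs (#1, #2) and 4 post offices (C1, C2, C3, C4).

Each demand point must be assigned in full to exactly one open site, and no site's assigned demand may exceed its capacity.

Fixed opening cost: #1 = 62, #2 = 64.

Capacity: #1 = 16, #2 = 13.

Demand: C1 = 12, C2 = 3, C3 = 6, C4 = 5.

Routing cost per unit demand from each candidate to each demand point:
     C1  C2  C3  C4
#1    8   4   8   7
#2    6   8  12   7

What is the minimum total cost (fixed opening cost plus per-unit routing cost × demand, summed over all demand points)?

293

Open {#1, #2}; cheapest assignment that respects the capacities:
  #1 (cap 16, load 14): C2, C3, C4 — cost 3×4 + 6×8 + 5×7 = 95
  #2 (cap 13, load 12): C1 — cost 12×6 = 72
  Shipping 167, fixed 126 → total 293.
  Any other capacity-feasible assignment to {#1, #2} ships for at least 167.
Total demand is 26 and no other set of sites has combined capacity ≥ 26, so {#1, #2} is the only feasible choice of open sites. Minimum: 293.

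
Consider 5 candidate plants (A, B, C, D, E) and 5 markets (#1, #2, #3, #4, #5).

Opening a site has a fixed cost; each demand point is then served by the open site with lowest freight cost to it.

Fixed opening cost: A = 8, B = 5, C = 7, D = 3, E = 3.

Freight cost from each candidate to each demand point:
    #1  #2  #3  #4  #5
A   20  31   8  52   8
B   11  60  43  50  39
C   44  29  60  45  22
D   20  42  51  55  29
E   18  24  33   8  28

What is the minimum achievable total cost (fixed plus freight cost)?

Open {A, B, E}: assign each demand point to its cheapest open site.
  #1→B 11, #2→E 24, #3→A 8, #4→E 8, #5→A 8
  freight cost 59, fixed 16 → total 75.
Compare {A, E}: freight cost 66 + fixed 11 = 77.
Compare {A, B, D, E}: freight cost 59 + fixed 19 = 78.
Compare {A, D, E}: freight cost 66 + fixed 14 = 80.
All other subsets cost ≥ 77. Minimum total cost: 75.

75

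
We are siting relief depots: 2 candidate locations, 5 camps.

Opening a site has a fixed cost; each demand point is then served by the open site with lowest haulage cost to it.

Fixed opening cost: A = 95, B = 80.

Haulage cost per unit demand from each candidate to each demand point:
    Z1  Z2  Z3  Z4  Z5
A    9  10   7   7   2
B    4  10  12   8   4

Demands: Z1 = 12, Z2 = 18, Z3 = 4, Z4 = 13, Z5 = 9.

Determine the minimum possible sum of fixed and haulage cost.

496

Open {B}: assign each demand point to its cheapest open site.
  Z1→B 12×4=48, Z2→B 18×10=180, Z3→B 4×12=48, Z4→B 13×8=104, Z5→B 9×4=36
  haulage cost 416, fixed 80 → total 496.
Compare {A}: haulage cost 425 + fixed 95 = 520.
Compare {A, B}: haulage cost 365 + fixed 175 = 540.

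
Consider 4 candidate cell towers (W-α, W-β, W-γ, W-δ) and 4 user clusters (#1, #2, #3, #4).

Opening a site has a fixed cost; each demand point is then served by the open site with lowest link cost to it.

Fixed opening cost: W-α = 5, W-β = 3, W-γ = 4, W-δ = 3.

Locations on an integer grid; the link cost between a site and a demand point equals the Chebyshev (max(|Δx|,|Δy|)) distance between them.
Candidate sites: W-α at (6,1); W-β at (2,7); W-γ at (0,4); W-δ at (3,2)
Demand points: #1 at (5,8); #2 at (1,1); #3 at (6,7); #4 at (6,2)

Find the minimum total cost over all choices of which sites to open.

18

Open {W-β, W-δ}: assign each demand point to its cheapest open site.
  #1→W-β 3, #2→W-δ 2, #3→W-β 4, #4→W-δ 3
  link cost 12, fixed 6 → total 18.
Compare {W-δ}: link cost 16 + fixed 3 = 19.
Compare {W-β}: link cost 18 + fixed 3 = 21.
Compare {W-α, W-β}: link cost 13 + fixed 8 = 21.
All other subsets cost ≥ 19. Minimum total cost: 18.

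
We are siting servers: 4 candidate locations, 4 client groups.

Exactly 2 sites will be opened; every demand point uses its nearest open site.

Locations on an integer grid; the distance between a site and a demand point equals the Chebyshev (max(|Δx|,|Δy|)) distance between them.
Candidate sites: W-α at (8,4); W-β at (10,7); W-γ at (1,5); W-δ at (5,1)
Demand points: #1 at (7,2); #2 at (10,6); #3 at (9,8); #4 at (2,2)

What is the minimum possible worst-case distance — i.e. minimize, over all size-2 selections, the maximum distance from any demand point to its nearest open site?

3

Open {W-β, W-δ}.
  Farthest demand point is #4 at distance 3 (to W-δ); all others are ≤ 3.
With {W-α, W-γ} the worst case is 4.
With {W-α, W-δ} the worst case is 4.
No size-2 selection achieves below 3.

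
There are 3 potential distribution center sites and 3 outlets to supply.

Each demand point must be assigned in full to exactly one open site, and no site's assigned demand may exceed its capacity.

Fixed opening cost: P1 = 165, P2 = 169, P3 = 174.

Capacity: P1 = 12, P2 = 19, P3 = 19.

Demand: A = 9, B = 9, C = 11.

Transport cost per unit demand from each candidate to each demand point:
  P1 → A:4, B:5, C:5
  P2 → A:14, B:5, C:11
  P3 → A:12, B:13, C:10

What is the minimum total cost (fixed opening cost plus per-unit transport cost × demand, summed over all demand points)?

Open {P1, P2}; cheapest assignment that respects the capacities:
  P1 (cap 12, load 11): C — cost 11×5 = 55
  P2 (cap 19, load 18): A, B — cost 9×14 + 9×5 = 171
  Shipping 226, fixed 334 → total 560.
  Any other capacity-feasible assignment to {P1, P2} ships for at least 226.
Compare {P1, P3}: its best feasible assignment gives total 619.
Compare {P2, P3}: its best feasible assignment gives total 624.
Every other set of open sites that can feasibly serve all demand totals ≥ 619 even under its best assignment. Minimum: 560.

560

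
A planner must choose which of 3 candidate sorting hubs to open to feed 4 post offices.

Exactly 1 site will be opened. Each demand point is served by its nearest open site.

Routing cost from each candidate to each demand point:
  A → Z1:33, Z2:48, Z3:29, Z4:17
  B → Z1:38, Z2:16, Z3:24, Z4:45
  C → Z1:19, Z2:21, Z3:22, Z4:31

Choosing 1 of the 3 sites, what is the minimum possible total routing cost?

Open {C}.
  Z1→C 19, Z2→C 21, Z3→C 22, Z4→C 31  ⇒ total 93.
Compare {B}: total 123.
Compare {A}: total 127.

93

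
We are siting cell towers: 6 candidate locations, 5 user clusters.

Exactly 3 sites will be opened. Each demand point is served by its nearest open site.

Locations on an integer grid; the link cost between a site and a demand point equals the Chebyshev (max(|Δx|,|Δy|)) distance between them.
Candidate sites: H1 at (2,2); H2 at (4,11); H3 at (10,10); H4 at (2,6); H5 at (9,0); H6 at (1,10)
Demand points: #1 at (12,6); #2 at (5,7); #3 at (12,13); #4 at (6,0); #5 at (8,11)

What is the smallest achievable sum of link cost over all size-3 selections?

Open {H3, H4, H5}.
  #1→H3 4, #2→H4 3, #3→H3 3, #4→H5 3, #5→H3 2  ⇒ total 15.
Compare {H1, H3, H4}: total 16.
Compare {H2, H3, H5}: total 16.
No size-3 selection does better; minimum is 15.

15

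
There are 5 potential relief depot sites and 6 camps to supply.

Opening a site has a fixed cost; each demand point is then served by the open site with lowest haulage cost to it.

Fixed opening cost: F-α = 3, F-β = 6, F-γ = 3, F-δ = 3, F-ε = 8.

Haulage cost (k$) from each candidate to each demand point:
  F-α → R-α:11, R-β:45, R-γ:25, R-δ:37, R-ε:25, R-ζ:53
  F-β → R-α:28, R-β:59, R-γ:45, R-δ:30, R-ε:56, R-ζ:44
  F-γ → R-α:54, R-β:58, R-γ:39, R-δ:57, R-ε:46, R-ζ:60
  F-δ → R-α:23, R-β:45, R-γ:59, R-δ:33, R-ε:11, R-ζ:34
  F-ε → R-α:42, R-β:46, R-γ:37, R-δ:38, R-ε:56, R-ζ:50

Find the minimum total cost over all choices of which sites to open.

Open {F-α, F-δ}: assign each demand point to its cheapest open site.
  R-α→F-α 11, R-β→F-α 45, R-γ→F-α 25, R-δ→F-δ 33, R-ε→F-δ 11, R-ζ→F-δ 34
  haulage cost 159, fixed 6 → total 165.
Compare {F-α, F-β, F-δ}: haulage cost 156 + fixed 12 = 168.
Compare {F-α, F-γ, F-δ}: haulage cost 159 + fixed 9 = 168.
Compare {F-α, F-β, F-γ, F-δ}: haulage cost 156 + fixed 15 = 171.
All other subsets cost ≥ 168. Minimum total cost: 165.

165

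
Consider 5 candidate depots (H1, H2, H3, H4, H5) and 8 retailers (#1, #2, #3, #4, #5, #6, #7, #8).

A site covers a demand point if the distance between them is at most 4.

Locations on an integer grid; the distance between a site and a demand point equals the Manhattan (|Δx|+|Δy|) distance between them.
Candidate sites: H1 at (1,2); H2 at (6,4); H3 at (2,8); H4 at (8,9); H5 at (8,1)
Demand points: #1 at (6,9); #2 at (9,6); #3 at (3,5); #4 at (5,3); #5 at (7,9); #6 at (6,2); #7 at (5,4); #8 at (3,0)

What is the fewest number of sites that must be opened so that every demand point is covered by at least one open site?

3

Coverage sets (demand points within 4 of each site):
  H1: {#8}
  H2: {#3, #4, #6, #7}
  H3: {#3}
  H4: {#1, #2, #5}
  H5: {#6}
No 2 sites suffice: every size-2 union leaves at least one demand point uncovered.
But {H1, H2, H4} covers everything, so the minimum is 3.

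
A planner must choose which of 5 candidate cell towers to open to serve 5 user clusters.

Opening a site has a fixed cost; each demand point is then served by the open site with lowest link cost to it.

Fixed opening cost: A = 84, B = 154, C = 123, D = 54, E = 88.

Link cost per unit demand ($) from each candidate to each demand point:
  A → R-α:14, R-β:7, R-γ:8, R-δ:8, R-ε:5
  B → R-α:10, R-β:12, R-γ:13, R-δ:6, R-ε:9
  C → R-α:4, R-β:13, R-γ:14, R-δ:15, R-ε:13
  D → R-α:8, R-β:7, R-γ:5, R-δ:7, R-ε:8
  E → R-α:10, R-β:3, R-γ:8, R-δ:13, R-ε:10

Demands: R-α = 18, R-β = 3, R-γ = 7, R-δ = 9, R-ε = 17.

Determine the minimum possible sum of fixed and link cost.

453

Open {D}: assign each demand point to its cheapest open site.
  R-α→D 18×8=144, R-β→D 3×7=21, R-γ→D 7×5=35, R-δ→D 9×7=63, R-ε→D 17×8=136
  link cost 399, fixed 54 → total 453.
Compare {A, D}: link cost 348 + fixed 138 = 486.
Compare {C, D}: link cost 327 + fixed 177 = 504.
Compare {A, C}: link cost 306 + fixed 207 = 513.
All other subsets cost ≥ 486. Minimum total cost: 453.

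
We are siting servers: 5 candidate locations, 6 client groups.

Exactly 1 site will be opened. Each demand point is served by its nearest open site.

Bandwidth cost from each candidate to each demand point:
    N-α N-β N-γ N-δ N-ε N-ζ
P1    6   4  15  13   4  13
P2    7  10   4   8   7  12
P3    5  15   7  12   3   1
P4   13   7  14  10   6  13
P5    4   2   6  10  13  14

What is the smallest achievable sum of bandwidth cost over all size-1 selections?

43

Open {P3}.
  N-α→P3 5, N-β→P3 15, N-γ→P3 7, N-δ→P3 12, N-ε→P3 3, N-ζ→P3 1  ⇒ total 43.
Compare {P2}: total 48.
Compare {P5}: total 49.
No size-1 selection does better; minimum is 43.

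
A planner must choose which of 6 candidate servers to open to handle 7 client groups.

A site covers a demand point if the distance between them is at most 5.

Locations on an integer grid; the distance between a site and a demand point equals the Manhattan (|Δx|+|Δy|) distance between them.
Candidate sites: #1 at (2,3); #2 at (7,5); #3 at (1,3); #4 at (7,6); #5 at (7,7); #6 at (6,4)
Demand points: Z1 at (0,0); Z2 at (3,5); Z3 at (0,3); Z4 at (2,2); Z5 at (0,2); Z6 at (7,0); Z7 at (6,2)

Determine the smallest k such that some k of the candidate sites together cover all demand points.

2

Coverage sets (demand points within 5 of each site):
  #1: {Z1, Z2, Z3, Z4, Z5, Z7}
  #2: {Z2, Z6, Z7}
  #3: {Z1, Z2, Z3, Z4, Z5}
  #4: {Z2, Z7}
  #5: {}
  #6: {Z2, Z6, Z7}
No single site covers all 7 demand points.
But {#1, #2} covers everything, so the minimum is 2.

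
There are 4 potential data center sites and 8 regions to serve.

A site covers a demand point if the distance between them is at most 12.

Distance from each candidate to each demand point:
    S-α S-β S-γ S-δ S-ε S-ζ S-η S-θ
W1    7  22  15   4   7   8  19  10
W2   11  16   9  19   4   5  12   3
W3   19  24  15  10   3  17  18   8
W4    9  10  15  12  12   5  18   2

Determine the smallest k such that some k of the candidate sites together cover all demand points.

2

Coverage sets (demand points within 12 of each site):
  W1: {S-α, S-δ, S-ε, S-ζ, S-θ}
  W2: {S-α, S-γ, S-ε, S-ζ, S-η, S-θ}
  W3: {S-δ, S-ε, S-θ}
  W4: {S-α, S-β, S-δ, S-ε, S-ζ, S-θ}
No single site covers all 8 demand points.
But {W2, W4} covers everything, so the minimum is 2.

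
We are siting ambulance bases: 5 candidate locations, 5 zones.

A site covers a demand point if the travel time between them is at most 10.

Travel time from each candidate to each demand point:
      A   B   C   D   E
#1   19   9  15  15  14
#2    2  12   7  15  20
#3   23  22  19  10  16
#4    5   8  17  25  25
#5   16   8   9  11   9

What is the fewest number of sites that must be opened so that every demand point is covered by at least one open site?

Coverage sets (demand points within 10 of each site):
  #1: {B}
  #2: {A, C}
  #3: {D}
  #4: {A, B}
  #5: {B, C, E}
No 2 sites suffice: every size-2 union leaves at least one demand point uncovered.
But {#2, #3, #5} covers everything, so the minimum is 3.

3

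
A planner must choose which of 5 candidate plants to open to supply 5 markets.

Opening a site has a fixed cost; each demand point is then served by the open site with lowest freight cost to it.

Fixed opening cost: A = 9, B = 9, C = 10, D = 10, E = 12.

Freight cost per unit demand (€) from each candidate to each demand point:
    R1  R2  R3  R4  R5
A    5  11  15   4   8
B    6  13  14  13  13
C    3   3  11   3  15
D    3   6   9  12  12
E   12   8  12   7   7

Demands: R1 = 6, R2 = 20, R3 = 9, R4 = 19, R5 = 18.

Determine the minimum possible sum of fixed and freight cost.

374

Open {C, D, E}: assign each demand point to its cheapest open site.
  R1→C 6×3=18, R2→C 20×3=60, R3→D 9×9=81, R4→C 19×3=57, R5→E 18×7=126
  freight cost 342, fixed 32 → total 374.
Compare {C, E}: freight cost 360 + fixed 22 = 382.
Compare {A, C, D, E}: freight cost 342 + fixed 41 = 383.
Compare {B, C, D, E}: freight cost 342 + fixed 41 = 383.
All other subsets cost ≥ 382. Minimum total cost: 374.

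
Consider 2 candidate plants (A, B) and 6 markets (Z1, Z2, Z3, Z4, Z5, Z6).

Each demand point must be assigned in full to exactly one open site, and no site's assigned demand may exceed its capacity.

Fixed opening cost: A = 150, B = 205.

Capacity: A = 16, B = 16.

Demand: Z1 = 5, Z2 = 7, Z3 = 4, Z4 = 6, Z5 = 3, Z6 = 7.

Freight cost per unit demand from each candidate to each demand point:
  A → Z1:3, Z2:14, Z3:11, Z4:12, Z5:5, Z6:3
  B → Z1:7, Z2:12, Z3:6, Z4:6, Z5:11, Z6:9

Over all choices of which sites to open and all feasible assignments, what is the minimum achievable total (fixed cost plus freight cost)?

588

Open {A, B}; cheapest assignment that respects the capacities:
  A (cap 16, load 16): Z1, Z3, Z6 — cost 5×3 + 4×11 + 7×3 = 80
  B (cap 16, load 16): Z2, Z4, Z5 — cost 7×12 + 6×6 + 3×11 = 153
  Shipping 233, fixed 355 → total 588.
  Any other capacity-feasible assignment to {A, B} ships for at least 233.
Total demand is 32 and no other set of sites has combined capacity ≥ 32, so {A, B} is the only feasible choice of open sites. Minimum: 588.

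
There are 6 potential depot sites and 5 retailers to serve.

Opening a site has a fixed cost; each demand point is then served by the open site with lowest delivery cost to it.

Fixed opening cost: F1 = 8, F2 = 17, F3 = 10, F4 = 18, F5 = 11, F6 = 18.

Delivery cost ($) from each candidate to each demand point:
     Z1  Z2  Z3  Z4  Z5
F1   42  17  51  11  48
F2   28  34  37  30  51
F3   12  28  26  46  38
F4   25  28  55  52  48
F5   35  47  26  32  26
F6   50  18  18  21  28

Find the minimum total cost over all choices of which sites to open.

121

Open {F1, F3, F5}: assign each demand point to its cheapest open site.
  Z1→F3 12, Z2→F1 17, Z3→F3 26, Z4→F1 11, Z5→F5 26
  delivery cost 92, fixed 29 → total 121.
Compare {F1, F3}: delivery cost 104 + fixed 18 = 122.
Compare {F1, F3, F6}: delivery cost 86 + fixed 36 = 122.
Compare {F3, F6}: delivery cost 97 + fixed 28 = 125.
All other subsets cost ≥ 122. Minimum total cost: 121.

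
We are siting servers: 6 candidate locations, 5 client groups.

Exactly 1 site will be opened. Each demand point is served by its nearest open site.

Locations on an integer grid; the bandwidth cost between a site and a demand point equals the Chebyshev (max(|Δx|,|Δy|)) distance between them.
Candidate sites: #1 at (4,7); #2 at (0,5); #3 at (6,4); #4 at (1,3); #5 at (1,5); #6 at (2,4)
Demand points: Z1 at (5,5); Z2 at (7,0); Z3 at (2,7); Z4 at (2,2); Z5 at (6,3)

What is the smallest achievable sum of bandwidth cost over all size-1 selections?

14

Open {#3}.
  Z1→#3 1, Z2→#3 4, Z3→#3 4, Z4→#3 4, Z5→#3 1  ⇒ total 14.
Compare {#6}: total 17.
Compare {#1}: total 20.
No size-1 selection does better; minimum is 14.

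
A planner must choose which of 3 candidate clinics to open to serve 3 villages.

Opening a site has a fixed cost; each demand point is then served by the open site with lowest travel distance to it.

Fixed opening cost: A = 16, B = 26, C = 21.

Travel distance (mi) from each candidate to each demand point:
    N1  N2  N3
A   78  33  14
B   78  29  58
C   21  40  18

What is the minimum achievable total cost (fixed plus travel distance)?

100

Open {C}: assign each demand point to its cheapest open site.
  N1→C 21, N2→C 40, N3→C 18
  travel distance 79, fixed 21 → total 100.
Compare {A, C}: travel distance 68 + fixed 37 = 105.
Compare {B, C}: travel distance 68 + fixed 47 = 115.
Compare {A, B, C}: travel distance 64 + fixed 63 = 127.
All other subsets cost ≥ 105. Minimum total cost: 100.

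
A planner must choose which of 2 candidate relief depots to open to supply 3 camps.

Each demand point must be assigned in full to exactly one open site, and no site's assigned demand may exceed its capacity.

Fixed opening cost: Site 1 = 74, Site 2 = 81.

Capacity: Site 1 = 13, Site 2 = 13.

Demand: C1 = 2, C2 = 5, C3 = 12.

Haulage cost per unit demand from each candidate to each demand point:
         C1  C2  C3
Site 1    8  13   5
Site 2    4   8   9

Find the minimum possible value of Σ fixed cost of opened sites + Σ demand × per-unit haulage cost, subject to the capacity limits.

263

Open {Site 1, Site 2}; cheapest assignment that respects the capacities:
  Site 1 (cap 13, load 12): C3 — cost 12×5 = 60
  Site 2 (cap 13, load 7): C1, C2 — cost 2×4 + 5×8 = 48
  Shipping 108, fixed 155 → total 263.
  Any other capacity-feasible assignment to {Site 1, Site 2} ships for at least 108.
Total demand is 19 and no other set of sites has combined capacity ≥ 19, so {Site 1, Site 2} is the only feasible choice of open sites. Minimum: 263.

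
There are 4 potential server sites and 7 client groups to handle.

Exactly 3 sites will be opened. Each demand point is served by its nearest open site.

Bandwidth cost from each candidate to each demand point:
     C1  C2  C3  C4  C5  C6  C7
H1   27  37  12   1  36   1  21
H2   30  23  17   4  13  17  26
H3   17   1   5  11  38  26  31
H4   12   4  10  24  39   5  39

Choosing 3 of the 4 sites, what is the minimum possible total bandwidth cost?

59

Open {H1, H2, H3}.
  C1→H3 17, C2→H3 1, C3→H3 5, C4→H1 1, C5→H2 13, C6→H1 1, C7→H1 21  ⇒ total 59.
Compare {H1, H2, H4}: total 62.
Compare {H2, H3, H4}: total 66.
No size-3 selection does better; minimum is 59.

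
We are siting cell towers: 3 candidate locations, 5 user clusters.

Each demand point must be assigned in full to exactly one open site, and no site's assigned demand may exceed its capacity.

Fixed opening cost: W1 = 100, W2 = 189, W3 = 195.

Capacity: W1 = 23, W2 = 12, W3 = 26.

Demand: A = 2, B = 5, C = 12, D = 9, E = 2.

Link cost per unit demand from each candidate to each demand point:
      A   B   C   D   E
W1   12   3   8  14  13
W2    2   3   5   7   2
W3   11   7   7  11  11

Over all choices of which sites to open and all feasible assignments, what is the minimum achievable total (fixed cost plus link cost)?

Open {W1, W2}; cheapest assignment that respects the capacities:
  W1 (cap 23, load 19): A, B, C — cost 2×12 + 5×3 + 12×8 = 135
  W2 (cap 12, load 11): D, E — cost 9×7 + 2×2 = 67
  Shipping 202, fixed 289 → total 491.
  Any other capacity-feasible assignment to {W1, W2} ships for at least 202.
Compare {W1, W3}: its best feasible assignment gives total 537.
Compare {W2, W3}: its best feasible assignment gives total 590.
Every other set of open sites that can feasibly serve all demand totals ≥ 537 even under its best assignment. Minimum: 491.

491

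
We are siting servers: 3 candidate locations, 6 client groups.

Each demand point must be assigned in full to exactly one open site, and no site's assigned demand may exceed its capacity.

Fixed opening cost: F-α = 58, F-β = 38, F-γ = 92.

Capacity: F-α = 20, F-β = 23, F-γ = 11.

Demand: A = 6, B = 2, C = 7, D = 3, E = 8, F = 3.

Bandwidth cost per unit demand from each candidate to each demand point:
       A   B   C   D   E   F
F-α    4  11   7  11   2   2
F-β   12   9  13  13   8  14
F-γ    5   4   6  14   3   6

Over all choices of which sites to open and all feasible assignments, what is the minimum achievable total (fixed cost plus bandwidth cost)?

279

Open {F-α, F-γ}; cheapest assignment that respects the capacities:
  F-α (cap 20, load 20): A, D, E, F — cost 6×4 + 3×11 + 8×2 + 3×2 = 79
  F-γ (cap 11, load 9): B, C — cost 2×4 + 7×6 = 50
  Shipping 129, fixed 150 → total 279.
  Any other capacity-feasible assignment to {F-α, F-γ} ships for at least 129.
Compare {F-α, F-β}: its best feasible assignment gives total 284.
Compare {F-α, F-β, F-γ}: its best feasible assignment gives total 317.
Every other set of open sites that can feasibly serve all demand totals ≥ 284 even under its best assignment. Minimum: 279.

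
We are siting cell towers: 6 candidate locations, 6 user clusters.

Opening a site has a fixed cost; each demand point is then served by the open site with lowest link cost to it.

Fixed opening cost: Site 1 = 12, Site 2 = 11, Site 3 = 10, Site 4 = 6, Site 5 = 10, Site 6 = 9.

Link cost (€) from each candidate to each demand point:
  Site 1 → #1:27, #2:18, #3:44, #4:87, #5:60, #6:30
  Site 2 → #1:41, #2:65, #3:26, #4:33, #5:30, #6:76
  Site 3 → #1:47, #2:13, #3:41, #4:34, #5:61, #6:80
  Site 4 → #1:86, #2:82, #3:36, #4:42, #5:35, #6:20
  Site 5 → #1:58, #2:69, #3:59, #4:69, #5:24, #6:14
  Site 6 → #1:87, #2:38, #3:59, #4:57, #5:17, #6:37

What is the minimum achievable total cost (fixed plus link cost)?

Open {Site 1, Site 2, Site 5}: assign each demand point to its cheapest open site.
  #1→Site 1 27, #2→Site 1 18, #3→Site 2 26, #4→Site 2 33, #5→Site 5 24, #6→Site 5 14
  link cost 142, fixed 33 → total 175.
Compare {Site 1, Site 2, Site 5, Site 6}: link cost 135 + fixed 42 = 177.
Compare {Site 1, Site 2, Site 4, Site 6}: link cost 141 + fixed 38 = 179.
Compare {Site 1, Site 2, Site 3, Site 5}: link cost 137 + fixed 43 = 180.
All other subsets cost ≥ 177. Minimum total cost: 175.

175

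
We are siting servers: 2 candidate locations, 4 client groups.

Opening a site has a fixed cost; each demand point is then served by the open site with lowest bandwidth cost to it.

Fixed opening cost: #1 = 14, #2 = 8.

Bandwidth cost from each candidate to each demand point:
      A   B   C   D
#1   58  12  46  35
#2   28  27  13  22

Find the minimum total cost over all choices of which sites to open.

97

Open {#1, #2}: assign each demand point to its cheapest open site.
  A→#2 28, B→#1 12, C→#2 13, D→#2 22
  bandwidth cost 75, fixed 22 → total 97.
Compare {#2}: bandwidth cost 90 + fixed 8 = 98.
Compare {#1}: bandwidth cost 151 + fixed 14 = 165.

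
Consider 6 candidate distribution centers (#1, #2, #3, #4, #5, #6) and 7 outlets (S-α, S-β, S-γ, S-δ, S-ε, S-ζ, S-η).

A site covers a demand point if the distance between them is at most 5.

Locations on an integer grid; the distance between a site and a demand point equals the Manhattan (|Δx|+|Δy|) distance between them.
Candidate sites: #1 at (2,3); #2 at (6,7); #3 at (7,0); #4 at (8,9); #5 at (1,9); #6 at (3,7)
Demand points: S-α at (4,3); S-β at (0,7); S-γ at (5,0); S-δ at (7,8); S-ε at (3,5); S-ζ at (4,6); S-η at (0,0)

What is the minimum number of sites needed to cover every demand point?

3

Coverage sets (demand points within 5 of each site):
  #1: {S-α, S-ε, S-ζ, S-η}
  #2: {S-δ, S-ε, S-ζ}
  #3: {S-γ}
  #4: {S-δ}
  #5: {S-β}
  #6: {S-α, S-β, S-δ, S-ε, S-ζ}
No 2 sites suffice: every size-2 union leaves at least one demand point uncovered.
But {#1, #3, #6} covers everything, so the minimum is 3.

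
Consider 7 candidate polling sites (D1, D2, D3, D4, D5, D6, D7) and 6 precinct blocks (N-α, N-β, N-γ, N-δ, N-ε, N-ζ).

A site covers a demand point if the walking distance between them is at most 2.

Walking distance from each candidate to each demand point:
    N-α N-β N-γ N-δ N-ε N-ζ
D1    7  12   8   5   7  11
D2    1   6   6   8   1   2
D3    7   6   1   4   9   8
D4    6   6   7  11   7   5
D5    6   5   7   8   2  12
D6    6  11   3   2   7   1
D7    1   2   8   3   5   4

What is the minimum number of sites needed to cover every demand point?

4

Coverage sets (demand points within 2 of each site):
  D1: {}
  D2: {N-α, N-ε, N-ζ}
  D3: {N-γ}
  D4: {}
  D5: {N-ε}
  D6: {N-δ, N-ζ}
  D7: {N-α, N-β}
No 3 sites suffice: every size-3 union leaves at least one demand point uncovered.
But {D2, D3, D6, D7} covers everything, so the minimum is 4.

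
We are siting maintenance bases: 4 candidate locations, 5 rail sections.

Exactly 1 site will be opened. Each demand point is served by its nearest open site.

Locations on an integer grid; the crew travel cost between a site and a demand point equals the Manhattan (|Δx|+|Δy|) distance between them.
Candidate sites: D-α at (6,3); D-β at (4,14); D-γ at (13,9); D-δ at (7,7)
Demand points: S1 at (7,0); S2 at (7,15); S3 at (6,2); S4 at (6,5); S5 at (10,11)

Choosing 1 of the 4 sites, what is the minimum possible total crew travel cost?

Open {D-δ}.
  S1→D-δ 7, S2→D-δ 8, S3→D-δ 6, S4→D-δ 3, S5→D-δ 7  ⇒ total 31.
Compare {D-α}: total 32.
Compare {D-β}: total 55.
No size-1 selection does better; minimum is 31.

31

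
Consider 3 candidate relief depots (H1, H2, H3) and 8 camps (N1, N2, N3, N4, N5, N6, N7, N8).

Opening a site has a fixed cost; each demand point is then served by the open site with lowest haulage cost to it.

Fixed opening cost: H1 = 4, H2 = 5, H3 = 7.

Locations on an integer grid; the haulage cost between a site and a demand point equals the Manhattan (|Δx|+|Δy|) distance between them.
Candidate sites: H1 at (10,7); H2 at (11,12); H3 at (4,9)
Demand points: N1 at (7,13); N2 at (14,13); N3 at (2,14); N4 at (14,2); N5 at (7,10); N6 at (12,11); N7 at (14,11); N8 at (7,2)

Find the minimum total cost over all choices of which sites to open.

Open {H1, H2}: assign each demand point to its cheapest open site.
  N1→H2 5, N2→H2 4, N3→H2 11, N4→H1 9, N5→H1 6, N6→H2 2, N7→H2 4, N8→H1 8
  haulage cost 49, fixed 9 → total 58.
Compare {H1, H2, H3}: haulage cost 43 + fixed 16 = 59.
Compare {H2, H3}: haulage cost 49 + fixed 12 = 61.
Compare {H2}: haulage cost 59 + fixed 5 = 64.
All other subsets cost ≥ 59. Minimum total cost: 58.

58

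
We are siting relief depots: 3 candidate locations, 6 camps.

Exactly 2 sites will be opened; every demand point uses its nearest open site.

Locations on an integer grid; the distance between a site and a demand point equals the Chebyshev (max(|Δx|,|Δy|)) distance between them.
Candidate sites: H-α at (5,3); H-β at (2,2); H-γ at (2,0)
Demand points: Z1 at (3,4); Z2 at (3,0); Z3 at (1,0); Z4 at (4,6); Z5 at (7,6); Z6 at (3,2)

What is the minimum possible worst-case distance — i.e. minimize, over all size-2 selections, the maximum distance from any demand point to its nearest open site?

Open {H-α, H-β}.
  Farthest demand point is Z4 at distance 3 (to H-α); all others are ≤ 3.
With {H-α, H-γ} the worst case is 3.
With {H-β, H-γ} the worst case is 5.
No size-2 selection achieves below 3.

3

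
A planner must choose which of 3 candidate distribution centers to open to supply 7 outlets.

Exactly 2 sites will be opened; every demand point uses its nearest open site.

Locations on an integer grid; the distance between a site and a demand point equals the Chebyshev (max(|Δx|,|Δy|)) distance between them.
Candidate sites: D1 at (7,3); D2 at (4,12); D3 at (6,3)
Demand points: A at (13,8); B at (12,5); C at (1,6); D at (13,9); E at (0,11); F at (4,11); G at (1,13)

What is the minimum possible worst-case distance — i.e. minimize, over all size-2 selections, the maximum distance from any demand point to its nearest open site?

Open {D1, D2}.
  Farthest demand point is A at distance 6 (to D1); all others are ≤ 6.
With {D2, D3} the worst case is 7.
With {D1, D3} the worst case is 10.
No size-2 selection achieves below 6.

6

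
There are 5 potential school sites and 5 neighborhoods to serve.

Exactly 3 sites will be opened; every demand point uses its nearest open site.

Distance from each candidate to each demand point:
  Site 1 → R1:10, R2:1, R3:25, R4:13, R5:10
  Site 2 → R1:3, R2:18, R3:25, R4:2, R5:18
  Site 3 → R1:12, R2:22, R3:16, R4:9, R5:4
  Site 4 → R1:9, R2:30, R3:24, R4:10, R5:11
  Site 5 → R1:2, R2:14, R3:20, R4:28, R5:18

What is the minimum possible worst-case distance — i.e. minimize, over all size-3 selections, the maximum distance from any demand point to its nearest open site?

16

Open {Site 1, Site 2, Site 3}.
  Farthest demand point is R3 at distance 16 (to Site 3); all others are ≤ 16.
With {Site 1, Site 3, Site 4} the worst case is 16.
With {Site 1, Site 3, Site 5} the worst case is 16.
No size-3 selection achieves below 16.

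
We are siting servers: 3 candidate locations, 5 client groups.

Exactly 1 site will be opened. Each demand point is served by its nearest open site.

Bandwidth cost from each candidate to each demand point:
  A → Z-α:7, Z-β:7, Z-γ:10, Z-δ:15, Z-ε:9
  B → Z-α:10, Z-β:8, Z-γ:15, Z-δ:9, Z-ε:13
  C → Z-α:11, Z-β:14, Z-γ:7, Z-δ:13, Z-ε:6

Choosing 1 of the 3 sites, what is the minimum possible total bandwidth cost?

48

Open {A}.
  Z-α→A 7, Z-β→A 7, Z-γ→A 10, Z-δ→A 15, Z-ε→A 9  ⇒ total 48.
Compare {C}: total 51.
Compare {B}: total 55.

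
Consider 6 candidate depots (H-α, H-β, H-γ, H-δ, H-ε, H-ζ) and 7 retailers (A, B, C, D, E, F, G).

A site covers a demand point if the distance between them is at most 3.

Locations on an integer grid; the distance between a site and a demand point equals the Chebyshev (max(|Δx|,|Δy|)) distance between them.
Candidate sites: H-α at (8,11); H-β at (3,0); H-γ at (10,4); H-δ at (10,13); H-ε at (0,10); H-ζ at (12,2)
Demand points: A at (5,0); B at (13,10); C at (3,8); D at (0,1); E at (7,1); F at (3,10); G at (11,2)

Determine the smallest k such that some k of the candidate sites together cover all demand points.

4

Coverage sets (demand points within 3 of each site):
  H-α: {}
  H-β: {A, D}
  H-γ: {E, G}
  H-δ: {B}
  H-ε: {C, F}
  H-ζ: {G}
No 3 sites suffice: every size-3 union leaves at least one demand point uncovered.
But {H-β, H-γ, H-δ, H-ε} covers everything, so the minimum is 4.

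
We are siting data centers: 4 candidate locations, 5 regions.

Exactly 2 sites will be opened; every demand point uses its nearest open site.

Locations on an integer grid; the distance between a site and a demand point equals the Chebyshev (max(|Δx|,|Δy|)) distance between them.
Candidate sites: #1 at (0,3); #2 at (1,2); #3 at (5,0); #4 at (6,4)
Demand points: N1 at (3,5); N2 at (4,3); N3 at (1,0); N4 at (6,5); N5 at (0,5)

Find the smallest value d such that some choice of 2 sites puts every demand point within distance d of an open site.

Open {#1, #4}.
  Farthest demand point is N1 at distance 3 (to #1); all others are ≤ 3.
With {#2, #4} the worst case is 3.
With {#1, #2} the worst case is 5.
No size-2 selection achieves below 3.

3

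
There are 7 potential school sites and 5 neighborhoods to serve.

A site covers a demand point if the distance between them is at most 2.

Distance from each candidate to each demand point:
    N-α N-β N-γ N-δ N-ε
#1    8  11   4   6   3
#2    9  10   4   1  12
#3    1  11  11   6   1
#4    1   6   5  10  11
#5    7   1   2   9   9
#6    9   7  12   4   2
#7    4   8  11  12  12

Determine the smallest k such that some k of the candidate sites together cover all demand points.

Coverage sets (demand points within 2 of each site):
  #1: {}
  #2: {N-δ}
  #3: {N-α, N-ε}
  #4: {N-α}
  #5: {N-β, N-γ}
  #6: {N-ε}
  #7: {}
No 2 sites suffice: every size-2 union leaves at least one demand point uncovered.
But {#2, #3, #5} covers everything, so the minimum is 3.

3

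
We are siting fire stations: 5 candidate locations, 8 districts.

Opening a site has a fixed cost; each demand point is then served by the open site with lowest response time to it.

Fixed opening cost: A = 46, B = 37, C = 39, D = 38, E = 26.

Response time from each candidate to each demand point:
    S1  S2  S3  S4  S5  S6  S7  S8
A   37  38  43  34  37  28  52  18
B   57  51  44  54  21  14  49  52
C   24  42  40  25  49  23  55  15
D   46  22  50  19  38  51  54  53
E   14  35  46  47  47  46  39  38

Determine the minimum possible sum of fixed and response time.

303

Open {C, E}: assign each demand point to its cheapest open site.
  S1→E 14, S2→E 35, S3→C 40, S4→C 25, S5→E 47, S6→C 23, S7→E 39, S8→C 15
  response time 238, fixed 65 → total 303.
Compare {B, C, E}: response time 203 + fixed 102 = 305.
Compare {B, C}: response time 230 + fixed 76 = 306.
Compare {C}: response time 273 + fixed 39 = 312.
All other subsets cost ≥ 305. Minimum total cost: 303.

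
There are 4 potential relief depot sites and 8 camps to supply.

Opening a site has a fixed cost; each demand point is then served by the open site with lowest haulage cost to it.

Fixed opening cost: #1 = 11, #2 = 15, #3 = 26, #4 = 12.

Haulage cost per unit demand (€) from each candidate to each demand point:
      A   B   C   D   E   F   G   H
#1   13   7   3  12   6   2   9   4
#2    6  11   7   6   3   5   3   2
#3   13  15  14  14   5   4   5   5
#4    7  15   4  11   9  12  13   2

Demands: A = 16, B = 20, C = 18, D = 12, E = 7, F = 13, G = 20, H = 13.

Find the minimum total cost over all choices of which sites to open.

Open {#1, #2}: assign each demand point to its cheapest open site.
  A→#2 16×6=96, B→#1 20×7=140, C→#1 18×3=54, D→#2 12×6=72, E→#2 7×3=21, F→#1 13×2=26, G→#2 20×3=60, H→#2 13×2=26
  haulage cost 495, fixed 26 → total 521.
Compare {#1, #2, #4}: haulage cost 495 + fixed 38 = 533.
Compare {#1, #2, #3}: haulage cost 495 + fixed 52 = 547.
Compare {#1, #2, #3, #4}: haulage cost 495 + fixed 64 = 559.
All other subsets cost ≥ 533. Minimum total cost: 521.

521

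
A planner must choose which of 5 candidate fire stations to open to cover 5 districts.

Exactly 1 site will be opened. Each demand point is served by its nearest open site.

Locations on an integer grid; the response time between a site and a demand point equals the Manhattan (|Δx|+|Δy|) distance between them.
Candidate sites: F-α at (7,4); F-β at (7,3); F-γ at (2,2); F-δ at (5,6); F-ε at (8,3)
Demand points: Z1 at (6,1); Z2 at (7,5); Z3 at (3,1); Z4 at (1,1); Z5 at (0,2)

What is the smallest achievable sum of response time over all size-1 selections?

19

Open {F-γ}.
  Z1→F-γ 5, Z2→F-γ 8, Z3→F-γ 2, Z4→F-γ 2, Z5→F-γ 2  ⇒ total 19.
Compare {F-β}: total 27.
Compare {F-α}: total 30.
No size-1 selection does better; minimum is 19.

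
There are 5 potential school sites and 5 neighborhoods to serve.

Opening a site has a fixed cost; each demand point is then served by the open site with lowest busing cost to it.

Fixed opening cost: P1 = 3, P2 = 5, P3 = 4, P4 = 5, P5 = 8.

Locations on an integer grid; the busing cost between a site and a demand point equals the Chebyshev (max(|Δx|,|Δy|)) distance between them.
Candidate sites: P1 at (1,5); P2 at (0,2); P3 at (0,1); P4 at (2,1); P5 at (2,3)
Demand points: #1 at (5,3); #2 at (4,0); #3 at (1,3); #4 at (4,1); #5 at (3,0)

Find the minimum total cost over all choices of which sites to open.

15

Open {P4}: assign each demand point to its cheapest open site.
  #1→P4 3, #2→P4 2, #3→P4 2, #4→P4 2, #5→P4 1
  busing cost 10, fixed 5 → total 15.
Compare {P1, P4}: busing cost 10 + fixed 8 = 18.
Compare {P2, P4}: busing cost 9 + fixed 10 = 19.
Compare {P3, P4}: busing cost 10 + fixed 9 = 19.
All other subsets cost ≥ 18. Minimum total cost: 15.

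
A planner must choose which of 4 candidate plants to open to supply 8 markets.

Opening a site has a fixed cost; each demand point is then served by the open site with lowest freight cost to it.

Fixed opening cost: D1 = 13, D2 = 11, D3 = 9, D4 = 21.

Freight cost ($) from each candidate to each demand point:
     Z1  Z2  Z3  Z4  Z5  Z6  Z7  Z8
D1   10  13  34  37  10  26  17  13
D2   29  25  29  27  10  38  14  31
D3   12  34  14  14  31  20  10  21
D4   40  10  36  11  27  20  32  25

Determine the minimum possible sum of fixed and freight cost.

126

Open {D1, D3}: assign each demand point to its cheapest open site.
  Z1→D1 10, Z2→D1 13, Z3→D3 14, Z4→D3 14, Z5→D1 10, Z6→D3 20, Z7→D3 10, Z8→D1 13
  freight cost 104, fixed 22 → total 126.
Compare {D1, D2, D3}: freight cost 104 + fixed 33 = 137.
Compare {D1, D3, D4}: freight cost 98 + fixed 43 = 141.
Compare {D2, D3}: freight cost 126 + fixed 20 = 146.
All other subsets cost ≥ 137. Minimum total cost: 126.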